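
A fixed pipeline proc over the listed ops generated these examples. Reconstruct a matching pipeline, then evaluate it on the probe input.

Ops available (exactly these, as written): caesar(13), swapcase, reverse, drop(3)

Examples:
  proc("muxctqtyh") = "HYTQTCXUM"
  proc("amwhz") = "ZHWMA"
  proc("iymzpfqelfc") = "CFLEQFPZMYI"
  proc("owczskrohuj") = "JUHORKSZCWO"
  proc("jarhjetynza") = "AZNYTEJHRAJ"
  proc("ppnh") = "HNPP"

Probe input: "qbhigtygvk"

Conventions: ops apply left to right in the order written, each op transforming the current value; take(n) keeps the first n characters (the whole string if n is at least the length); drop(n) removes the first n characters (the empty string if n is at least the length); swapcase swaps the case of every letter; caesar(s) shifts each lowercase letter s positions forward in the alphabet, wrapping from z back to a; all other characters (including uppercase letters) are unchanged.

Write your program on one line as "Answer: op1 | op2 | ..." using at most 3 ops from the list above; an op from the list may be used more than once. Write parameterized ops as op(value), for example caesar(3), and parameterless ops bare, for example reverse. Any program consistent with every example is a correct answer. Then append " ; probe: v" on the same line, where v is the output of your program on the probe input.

swapcase | reverse ; probe: "KVGYTGIHBQ"

Check, running the answer program on each example:
  "muxctqtyh" -> "MUXCTQTYH" -> "HYTQTCXUM"
  "amwhz" -> "AMWHZ" -> "ZHWMA"
  "iymzpfqelfc" -> "IYMZPFQELFC" -> "CFLEQFPZMYI"
  "owczskrohuj" -> "OWCZSKROHUJ" -> "JUHORKSZCWO"
  "jarhjetynza" -> "JARHJETYNZA" -> "AZNYTEJHRAJ"
  "ppnh" -> "PPNH" -> "HNPP"
  probe: "qbhigtygvk" -> "QBHIGTYGVK" -> "KVGYTGIHBQ"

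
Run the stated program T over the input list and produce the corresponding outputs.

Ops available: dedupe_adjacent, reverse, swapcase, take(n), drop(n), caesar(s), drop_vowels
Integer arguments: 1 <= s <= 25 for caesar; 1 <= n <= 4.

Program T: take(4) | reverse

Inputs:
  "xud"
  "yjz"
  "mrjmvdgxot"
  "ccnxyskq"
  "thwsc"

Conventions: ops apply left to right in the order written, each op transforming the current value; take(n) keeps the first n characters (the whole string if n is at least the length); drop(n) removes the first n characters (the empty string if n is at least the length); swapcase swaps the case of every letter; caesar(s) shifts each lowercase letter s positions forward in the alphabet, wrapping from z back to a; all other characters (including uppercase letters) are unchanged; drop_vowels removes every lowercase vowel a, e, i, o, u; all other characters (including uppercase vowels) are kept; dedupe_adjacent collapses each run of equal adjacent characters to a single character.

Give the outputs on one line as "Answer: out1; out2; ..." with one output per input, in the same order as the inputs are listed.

Execution, op by op:
  "xud" -> "xud" -> "dux"
  "yjz" -> "yjz" -> "zjy"
  "mrjmvdgxot" -> "mrjm" -> "mjrm"
  "ccnxyskq" -> "ccnx" -> "xncc"
  "thwsc" -> "thws" -> "swht"

"dux"; "zjy"; "mjrm"; "xncc"; "swht"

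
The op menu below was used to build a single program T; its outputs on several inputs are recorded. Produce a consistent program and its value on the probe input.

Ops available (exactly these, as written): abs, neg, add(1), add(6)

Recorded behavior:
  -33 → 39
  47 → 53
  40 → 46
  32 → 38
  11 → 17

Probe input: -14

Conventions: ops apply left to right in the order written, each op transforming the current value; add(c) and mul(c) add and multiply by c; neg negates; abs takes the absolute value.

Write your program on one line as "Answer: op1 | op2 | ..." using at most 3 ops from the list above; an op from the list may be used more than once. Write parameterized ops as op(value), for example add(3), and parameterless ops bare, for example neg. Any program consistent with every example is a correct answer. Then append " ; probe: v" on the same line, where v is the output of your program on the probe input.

abs | add(6) ; probe: 20

Check, running the answer program on each example:
  -33 -> 33 -> 39
  47 -> 47 -> 53
  40 -> 40 -> 46
  32 -> 32 -> 38
  11 -> 11 -> 17
  probe: -14 -> 14 -> 20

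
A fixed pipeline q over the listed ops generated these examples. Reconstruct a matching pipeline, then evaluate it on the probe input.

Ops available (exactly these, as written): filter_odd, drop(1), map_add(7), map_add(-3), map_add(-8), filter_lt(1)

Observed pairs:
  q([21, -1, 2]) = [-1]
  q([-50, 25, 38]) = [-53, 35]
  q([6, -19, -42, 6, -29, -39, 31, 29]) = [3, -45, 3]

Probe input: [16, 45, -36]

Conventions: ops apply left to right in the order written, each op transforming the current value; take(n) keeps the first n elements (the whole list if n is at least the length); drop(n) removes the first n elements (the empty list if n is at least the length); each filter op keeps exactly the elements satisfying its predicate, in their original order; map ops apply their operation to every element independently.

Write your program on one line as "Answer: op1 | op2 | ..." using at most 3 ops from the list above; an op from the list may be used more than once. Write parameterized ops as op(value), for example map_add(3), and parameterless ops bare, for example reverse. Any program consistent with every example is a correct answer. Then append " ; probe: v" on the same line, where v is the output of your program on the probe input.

map_add(-3) | filter_odd ; probe: [13, -39]

Check, running the answer program on each example:
  [21, -1, 2] -> [18, -4, -1] -> [-1]
  [-50, 25, 38] -> [-53, 22, 35] -> [-53, 35]
  [6, -19, -42, 6, -29, -39, 31, 29] -> [3, -22, -45, 3, -32, -42, 28, 26] -> [3, -45, 3]
  probe: [16, 45, -36] -> [13, 42, -39] -> [13, -39]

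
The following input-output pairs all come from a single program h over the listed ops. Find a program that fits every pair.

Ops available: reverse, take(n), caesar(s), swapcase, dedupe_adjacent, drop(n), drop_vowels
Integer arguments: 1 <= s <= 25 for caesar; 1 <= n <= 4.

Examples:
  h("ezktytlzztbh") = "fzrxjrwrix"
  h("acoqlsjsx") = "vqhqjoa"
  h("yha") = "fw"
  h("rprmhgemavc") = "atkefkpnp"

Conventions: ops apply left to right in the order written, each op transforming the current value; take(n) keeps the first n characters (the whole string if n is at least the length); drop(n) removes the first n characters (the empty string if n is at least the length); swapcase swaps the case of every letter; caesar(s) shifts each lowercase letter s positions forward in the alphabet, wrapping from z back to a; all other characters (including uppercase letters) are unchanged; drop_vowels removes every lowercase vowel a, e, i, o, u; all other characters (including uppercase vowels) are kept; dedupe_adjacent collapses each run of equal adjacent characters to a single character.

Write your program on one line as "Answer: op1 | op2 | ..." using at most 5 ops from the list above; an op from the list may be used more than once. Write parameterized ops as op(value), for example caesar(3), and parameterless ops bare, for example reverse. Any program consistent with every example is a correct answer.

drop_vowels | caesar(24) | dedupe_adjacent | reverse

Check, running the answer program on each example:
  "ezktytlzztbh" -> "zktytlzztbh" -> "xirwrjxxrzf" -> "xirwrjxrzf" -> "fzrxjrwrix"
  "acoqlsjsx" -> "cqlsjsx" -> "aojqhqv" -> "aojqhqv" -> "vqhqjoa"
  "yha" -> "yh" -> "wf" -> "wf" -> "fw"
  "rprmhgemavc" -> "rprmhgmvc" -> "pnpkfekta" -> "pnpkfekta" -> "atkefkpnp"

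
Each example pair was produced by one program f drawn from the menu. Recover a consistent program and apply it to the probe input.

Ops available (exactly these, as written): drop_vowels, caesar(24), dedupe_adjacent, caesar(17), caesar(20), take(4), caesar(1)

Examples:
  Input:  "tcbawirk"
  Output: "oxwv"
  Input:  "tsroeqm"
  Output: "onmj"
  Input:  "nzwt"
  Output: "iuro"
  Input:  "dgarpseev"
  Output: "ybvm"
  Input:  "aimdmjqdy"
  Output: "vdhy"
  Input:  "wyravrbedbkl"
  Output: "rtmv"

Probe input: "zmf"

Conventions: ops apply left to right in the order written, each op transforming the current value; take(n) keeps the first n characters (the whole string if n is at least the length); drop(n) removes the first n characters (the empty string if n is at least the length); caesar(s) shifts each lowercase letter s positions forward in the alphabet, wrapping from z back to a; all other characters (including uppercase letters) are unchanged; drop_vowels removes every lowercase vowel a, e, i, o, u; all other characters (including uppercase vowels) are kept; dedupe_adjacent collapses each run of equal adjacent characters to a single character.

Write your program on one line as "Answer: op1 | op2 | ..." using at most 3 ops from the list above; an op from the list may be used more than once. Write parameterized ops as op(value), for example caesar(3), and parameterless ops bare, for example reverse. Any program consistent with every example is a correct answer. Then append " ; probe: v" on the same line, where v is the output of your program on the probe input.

take(4) | caesar(20) | caesar(1) ; probe: "uha"

Check, running the answer program on each example:
  "tcbawirk" -> "tcba" -> "nwvu" -> "oxwv"
  "tsroeqm" -> "tsro" -> "nmli" -> "onmj"
  "nzwt" -> "nzwt" -> "htqn" -> "iuro"
  "dgarpseev" -> "dgar" -> "xaul" -> "ybvm"
  "aimdmjqdy" -> "aimd" -> "ucgx" -> "vdhy"
  "wyravrbedbkl" -> "wyra" -> "qslu" -> "rtmv"
  probe: "zmf" -> "zmf" -> "tgz" -> "uha"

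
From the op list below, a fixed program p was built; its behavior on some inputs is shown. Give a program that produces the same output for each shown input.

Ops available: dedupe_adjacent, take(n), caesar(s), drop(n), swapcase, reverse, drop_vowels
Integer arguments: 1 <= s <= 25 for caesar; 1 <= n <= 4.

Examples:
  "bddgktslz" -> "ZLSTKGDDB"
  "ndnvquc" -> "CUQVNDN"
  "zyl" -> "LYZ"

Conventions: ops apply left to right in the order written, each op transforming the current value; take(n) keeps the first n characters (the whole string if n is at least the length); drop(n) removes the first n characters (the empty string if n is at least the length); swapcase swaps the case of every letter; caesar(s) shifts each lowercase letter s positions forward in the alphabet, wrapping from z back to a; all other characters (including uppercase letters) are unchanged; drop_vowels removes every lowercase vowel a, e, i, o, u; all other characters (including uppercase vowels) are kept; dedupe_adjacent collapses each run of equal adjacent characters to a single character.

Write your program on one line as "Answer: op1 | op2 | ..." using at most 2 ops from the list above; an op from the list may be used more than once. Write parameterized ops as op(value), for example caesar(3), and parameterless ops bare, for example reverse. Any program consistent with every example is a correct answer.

reverse | swapcase

Check, running the answer program on each example:
  "bddgktslz" -> "zlstkgddb" -> "ZLSTKGDDB"
  "ndnvquc" -> "cuqvndn" -> "CUQVNDN"
  "zyl" -> "lyz" -> "LYZ"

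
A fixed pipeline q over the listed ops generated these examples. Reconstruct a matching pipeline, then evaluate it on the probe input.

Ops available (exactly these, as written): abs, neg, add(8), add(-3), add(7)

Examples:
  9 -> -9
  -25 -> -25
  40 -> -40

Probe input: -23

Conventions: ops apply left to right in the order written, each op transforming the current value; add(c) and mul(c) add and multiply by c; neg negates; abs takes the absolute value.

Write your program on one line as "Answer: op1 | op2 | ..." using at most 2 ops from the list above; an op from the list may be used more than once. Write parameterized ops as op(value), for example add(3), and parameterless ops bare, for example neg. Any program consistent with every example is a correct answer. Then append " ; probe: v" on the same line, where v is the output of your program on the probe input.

abs | neg ; probe: -23

Check, running the answer program on each example:
  9 -> 9 -> -9
  -25 -> 25 -> -25
  40 -> 40 -> -40
  probe: -23 -> 23 -> -23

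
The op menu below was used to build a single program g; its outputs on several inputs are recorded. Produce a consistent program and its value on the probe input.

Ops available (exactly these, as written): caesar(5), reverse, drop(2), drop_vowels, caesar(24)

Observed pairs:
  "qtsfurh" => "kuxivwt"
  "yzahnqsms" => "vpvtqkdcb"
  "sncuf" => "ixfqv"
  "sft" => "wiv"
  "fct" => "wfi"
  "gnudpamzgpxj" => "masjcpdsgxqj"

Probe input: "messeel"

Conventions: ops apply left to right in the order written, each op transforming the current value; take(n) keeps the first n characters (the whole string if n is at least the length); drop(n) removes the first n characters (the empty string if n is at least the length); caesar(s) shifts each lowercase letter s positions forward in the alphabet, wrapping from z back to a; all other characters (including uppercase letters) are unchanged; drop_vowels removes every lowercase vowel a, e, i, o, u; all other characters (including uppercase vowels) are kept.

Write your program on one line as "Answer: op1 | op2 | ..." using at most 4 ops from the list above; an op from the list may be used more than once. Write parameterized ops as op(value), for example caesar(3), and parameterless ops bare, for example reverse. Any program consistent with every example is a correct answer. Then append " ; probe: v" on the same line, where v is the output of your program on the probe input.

reverse | caesar(5) | caesar(24) ; probe: "ohhvvhp"

Check, running the answer program on each example:
  "qtsfurh" -> "hrufstq" -> "mwzkxyv" -> "kuxivwt"
  "yzahnqsms" -> "smsqnhazy" -> "xrxvsmfed" -> "vpvtqkdcb"
  "sncuf" -> "fucns" -> "kzhsx" -> "ixfqv"
  "sft" -> "tfs" -> "ykx" -> "wiv"
  "fct" -> "tcf" -> "yhk" -> "wfi"
  "gnudpamzgpxj" -> "jxpgzmapdung" -> "oculerfuizsl" -> "masjcpdsgxqj"
  probe: "messeel" -> "leessem" -> "qjjxxjr" -> "ohhvvhp"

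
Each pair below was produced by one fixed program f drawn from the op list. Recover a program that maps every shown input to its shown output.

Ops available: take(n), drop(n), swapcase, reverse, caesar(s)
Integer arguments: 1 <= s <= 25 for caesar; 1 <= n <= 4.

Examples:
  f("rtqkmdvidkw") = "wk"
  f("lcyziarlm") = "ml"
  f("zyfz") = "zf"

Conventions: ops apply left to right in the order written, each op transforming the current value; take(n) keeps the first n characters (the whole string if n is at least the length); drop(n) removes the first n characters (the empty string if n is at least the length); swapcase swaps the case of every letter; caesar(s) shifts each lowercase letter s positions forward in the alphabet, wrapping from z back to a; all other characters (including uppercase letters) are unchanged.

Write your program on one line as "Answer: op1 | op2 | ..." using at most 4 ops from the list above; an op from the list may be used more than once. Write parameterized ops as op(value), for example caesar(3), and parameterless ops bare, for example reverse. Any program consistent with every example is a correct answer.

drop(1) | reverse | take(3) | take(2)

Check, running the answer program on each example:
  "rtqkmdvidkw" -> "tqkmdvidkw" -> "wkdivdmkqt" -> "wkd" -> "wk"
  "lcyziarlm" -> "cyziarlm" -> "mlraizyc" -> "mlr" -> "ml"
  "zyfz" -> "yfz" -> "zfy" -> "zfy" -> "zf"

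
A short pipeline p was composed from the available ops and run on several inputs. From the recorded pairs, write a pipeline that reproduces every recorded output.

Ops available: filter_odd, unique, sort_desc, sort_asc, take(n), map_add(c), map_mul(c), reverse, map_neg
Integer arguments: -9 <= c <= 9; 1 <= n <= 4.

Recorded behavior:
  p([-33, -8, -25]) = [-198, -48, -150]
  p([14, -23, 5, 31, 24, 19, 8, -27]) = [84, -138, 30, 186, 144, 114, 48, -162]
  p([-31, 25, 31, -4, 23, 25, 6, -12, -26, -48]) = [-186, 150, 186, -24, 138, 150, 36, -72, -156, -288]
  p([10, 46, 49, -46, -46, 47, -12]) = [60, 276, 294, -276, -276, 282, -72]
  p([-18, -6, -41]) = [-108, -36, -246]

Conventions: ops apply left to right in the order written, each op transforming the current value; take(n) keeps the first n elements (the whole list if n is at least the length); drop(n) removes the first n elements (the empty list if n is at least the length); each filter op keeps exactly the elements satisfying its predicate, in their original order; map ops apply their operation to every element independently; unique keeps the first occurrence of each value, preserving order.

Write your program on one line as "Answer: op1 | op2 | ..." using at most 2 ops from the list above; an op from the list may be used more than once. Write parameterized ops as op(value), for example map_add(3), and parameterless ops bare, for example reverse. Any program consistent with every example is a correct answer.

map_mul(-6) | map_neg

Check, running the answer program on each example:
  [-33, -8, -25] -> [198, 48, 150] -> [-198, -48, -150]
  [14, -23, 5, 31, 24, 19, 8, -27] -> [-84, 138, -30, -186, -144, -114, -48, 162] -> [84, -138, 30, 186, 144, 114, 48, -162]
  [-31, 25, 31, -4, 23, 25, 6, -12, -26, -48] -> [186, -150, -186, 24, -138, -150, -36, 72, 156, 288] -> [-186, 150, 186, -24, 138, 150, 36, -72, -156, -288]
  [10, 46, 49, -46, -46, 47, -12] -> [-60, -276, -294, 276, 276, -282, 72] -> [60, 276, 294, -276, -276, 282, -72]
  [-18, -6, -41] -> [108, 36, 246] -> [-108, -36, -246]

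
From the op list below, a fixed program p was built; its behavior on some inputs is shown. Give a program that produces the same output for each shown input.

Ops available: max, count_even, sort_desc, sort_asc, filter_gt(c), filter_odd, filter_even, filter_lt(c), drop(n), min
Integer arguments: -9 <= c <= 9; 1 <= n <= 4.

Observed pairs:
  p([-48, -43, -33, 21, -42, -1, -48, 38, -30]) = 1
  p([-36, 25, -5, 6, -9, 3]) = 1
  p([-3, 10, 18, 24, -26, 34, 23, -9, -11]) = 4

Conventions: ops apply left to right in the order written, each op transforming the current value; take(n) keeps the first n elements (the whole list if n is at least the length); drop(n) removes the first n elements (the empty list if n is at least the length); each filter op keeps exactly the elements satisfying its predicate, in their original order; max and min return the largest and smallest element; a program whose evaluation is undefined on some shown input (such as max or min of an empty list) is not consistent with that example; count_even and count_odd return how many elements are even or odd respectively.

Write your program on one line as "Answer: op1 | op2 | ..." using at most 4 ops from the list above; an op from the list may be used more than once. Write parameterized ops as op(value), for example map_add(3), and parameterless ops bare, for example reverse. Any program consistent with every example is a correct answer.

filter_gt(4) | sort_asc | count_even

Check, running the answer program on each example:
  [-48, -43, -33, 21, -42, -1, -48, 38, -30] -> [21, 38] -> [21, 38] -> 1
  [-36, 25, -5, 6, -9, 3] -> [25, 6] -> [6, 25] -> 1
  [-3, 10, 18, 24, -26, 34, 23, -9, -11] -> [10, 18, 24, 34, 23] -> [10, 18, 23, 24, 34] -> 4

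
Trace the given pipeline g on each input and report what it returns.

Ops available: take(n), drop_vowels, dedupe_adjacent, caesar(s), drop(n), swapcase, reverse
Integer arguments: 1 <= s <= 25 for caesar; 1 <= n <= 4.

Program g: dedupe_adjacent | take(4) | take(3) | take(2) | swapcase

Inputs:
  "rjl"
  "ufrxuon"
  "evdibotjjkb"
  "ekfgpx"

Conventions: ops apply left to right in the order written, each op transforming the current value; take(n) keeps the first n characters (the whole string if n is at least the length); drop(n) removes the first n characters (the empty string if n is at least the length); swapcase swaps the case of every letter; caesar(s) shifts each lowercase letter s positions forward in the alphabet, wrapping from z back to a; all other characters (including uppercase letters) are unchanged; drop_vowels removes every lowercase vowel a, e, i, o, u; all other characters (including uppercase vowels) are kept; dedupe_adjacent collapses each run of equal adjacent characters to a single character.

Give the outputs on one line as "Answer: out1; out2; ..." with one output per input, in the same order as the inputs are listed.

Execution, op by op:
  "rjl" -> "rjl" -> "rjl" -> "rjl" -> "rj" -> "RJ"
  "ufrxuon" -> "ufrxuon" -> "ufrx" -> "ufr" -> "uf" -> "UF"
  "evdibotjjkb" -> "evdibotjkb" -> "evdi" -> "evd" -> "ev" -> "EV"
  "ekfgpx" -> "ekfgpx" -> "ekfg" -> "ekf" -> "ek" -> "EK"

"RJ"; "UF"; "EV"; "EK"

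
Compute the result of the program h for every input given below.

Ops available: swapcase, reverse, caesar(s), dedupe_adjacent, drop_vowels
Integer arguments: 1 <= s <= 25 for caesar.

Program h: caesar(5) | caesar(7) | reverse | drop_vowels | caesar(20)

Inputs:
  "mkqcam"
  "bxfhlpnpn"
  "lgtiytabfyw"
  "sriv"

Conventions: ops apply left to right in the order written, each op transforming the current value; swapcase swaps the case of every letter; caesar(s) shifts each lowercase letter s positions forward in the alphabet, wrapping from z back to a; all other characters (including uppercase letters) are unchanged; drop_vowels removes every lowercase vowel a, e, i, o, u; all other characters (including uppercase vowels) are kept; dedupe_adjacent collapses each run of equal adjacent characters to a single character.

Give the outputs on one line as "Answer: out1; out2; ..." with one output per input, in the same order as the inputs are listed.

"sgwqs"; "tvtvrnldh"; "elhgzezmr"; "bx"

Execution, op by op:
  "mkqcam" -> "rpvhfr" -> "ywcomy" -> "ymocwy" -> "ymcwy" -> "sgwqs"
  "bxfhlpnpn" -> "gckmqusus" -> "njrtxbzbz" -> "zbzbxtrjn" -> "zbzbxtrjn" -> "tvtvrnldh"
  "lgtiytabfyw" -> "qlyndyfgkdb" -> "xsfukfmnrki" -> "ikrnmfkufsx" -> "krnmfkfsx" -> "elhgzezmr"
  "sriv" -> "xwna" -> "eduh" -> "hude" -> "hd" -> "bx"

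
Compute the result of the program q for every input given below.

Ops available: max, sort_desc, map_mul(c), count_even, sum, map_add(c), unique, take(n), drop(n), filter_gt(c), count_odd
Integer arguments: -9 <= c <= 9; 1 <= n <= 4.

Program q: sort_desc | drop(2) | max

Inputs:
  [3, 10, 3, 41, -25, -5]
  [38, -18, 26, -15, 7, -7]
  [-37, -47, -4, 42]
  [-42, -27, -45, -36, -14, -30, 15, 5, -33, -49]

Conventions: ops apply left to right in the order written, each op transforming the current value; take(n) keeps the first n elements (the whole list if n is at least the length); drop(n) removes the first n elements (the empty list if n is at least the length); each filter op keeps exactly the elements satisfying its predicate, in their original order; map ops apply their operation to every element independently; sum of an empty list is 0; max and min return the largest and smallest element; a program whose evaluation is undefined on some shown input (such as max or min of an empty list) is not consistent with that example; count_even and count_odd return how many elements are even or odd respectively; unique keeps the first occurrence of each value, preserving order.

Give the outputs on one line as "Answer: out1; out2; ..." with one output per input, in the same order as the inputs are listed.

Execution, op by op:
  [3, 10, 3, 41, -25, -5] -> [41, 10, 3, 3, -5, -25] -> [3, 3, -5, -25] -> 3
  [38, -18, 26, -15, 7, -7] -> [38, 26, 7, -7, -15, -18] -> [7, -7, -15, -18] -> 7
  [-37, -47, -4, 42] -> [42, -4, -37, -47] -> [-37, -47] -> -37
  [-42, -27, -45, -36, -14, -30, 15, 5, -33, -49] -> [15, 5, -14, -27, -30, -33, -36, -42, -45, -49] -> [-14, -27, -30, -33, -36, -42, -45, -49] -> -14

3; 7; -37; -14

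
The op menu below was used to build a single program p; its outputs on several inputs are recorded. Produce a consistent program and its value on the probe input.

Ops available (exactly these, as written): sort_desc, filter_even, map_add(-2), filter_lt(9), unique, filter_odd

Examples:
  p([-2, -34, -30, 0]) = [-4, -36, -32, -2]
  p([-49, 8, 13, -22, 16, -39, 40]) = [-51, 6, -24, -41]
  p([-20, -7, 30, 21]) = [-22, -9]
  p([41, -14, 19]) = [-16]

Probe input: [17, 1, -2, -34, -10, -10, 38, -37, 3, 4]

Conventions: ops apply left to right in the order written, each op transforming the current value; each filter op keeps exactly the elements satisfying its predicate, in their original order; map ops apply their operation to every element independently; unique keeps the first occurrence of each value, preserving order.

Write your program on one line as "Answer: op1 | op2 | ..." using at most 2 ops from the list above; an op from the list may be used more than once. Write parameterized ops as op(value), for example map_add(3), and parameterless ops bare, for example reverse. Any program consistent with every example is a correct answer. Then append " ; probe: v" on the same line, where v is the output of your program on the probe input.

map_add(-2) | filter_lt(9) ; probe: [-1, -4, -36, -12, -12, -39, 1, 2]

Check, running the answer program on each example:
  [-2, -34, -30, 0] -> [-4, -36, -32, -2] -> [-4, -36, -32, -2]
  [-49, 8, 13, -22, 16, -39, 40] -> [-51, 6, 11, -24, 14, -41, 38] -> [-51, 6, -24, -41]
  [-20, -7, 30, 21] -> [-22, -9, 28, 19] -> [-22, -9]
  [41, -14, 19] -> [39, -16, 17] -> [-16]
  probe: [17, 1, -2, -34, -10, -10, 38, -37, 3, 4] -> [15, -1, -4, -36, -12, -12, 36, -39, 1, 2] -> [-1, -4, -36, -12, -12, -39, 1, 2]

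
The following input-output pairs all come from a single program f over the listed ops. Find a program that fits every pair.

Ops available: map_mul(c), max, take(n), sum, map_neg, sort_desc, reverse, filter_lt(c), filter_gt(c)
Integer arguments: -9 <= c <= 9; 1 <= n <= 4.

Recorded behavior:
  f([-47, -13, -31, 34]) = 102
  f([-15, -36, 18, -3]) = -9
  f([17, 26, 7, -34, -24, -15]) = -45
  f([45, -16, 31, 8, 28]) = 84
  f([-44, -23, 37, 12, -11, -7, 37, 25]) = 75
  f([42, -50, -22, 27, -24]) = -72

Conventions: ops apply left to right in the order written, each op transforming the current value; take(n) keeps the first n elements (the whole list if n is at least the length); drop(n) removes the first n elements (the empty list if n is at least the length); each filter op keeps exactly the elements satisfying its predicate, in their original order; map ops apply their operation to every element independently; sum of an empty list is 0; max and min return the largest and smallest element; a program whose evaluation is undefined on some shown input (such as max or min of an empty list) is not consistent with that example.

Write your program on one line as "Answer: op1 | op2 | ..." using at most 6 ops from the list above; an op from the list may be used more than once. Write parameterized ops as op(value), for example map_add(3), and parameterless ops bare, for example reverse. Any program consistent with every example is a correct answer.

map_mul(-3) | reverse | take(2) | map_neg | take(1) | sum

Check, running the answer program on each example:
  [-47, -13, -31, 34] -> [141, 39, 93, -102] -> [-102, 93, 39, 141] -> [-102, 93] -> [102, -93] -> [102] -> 102
  [-15, -36, 18, -3] -> [45, 108, -54, 9] -> [9, -54, 108, 45] -> [9, -54] -> [-9, 54] -> [-9] -> -9
  [17, 26, 7, -34, -24, -15] -> [-51, -78, -21, 102, 72, 45] -> [45, 72, 102, -21, -78, -51] -> [45, 72] -> [-45, -72] -> [-45] -> -45
  [45, -16, 31, 8, 28] -> [-135, 48, -93, -24, -84] -> [-84, -24, -93, 48, -135] -> [-84, -24] -> [84, 24] -> [84] -> 84
  [-44, -23, 37, 12, -11, -7, 37, 25] -> [132, 69, -111, -36, 33, 21, -111, -75] -> [-75, -111, 21, 33, -36, -111, 69, 132] -> [-75, -111] -> [75, 111] -> [75] -> 75
  [42, -50, -22, 27, -24] -> [-126, 150, 66, -81, 72] -> [72, -81, 66, 150, -126] -> [72, -81] -> [-72, 81] -> [-72] -> -72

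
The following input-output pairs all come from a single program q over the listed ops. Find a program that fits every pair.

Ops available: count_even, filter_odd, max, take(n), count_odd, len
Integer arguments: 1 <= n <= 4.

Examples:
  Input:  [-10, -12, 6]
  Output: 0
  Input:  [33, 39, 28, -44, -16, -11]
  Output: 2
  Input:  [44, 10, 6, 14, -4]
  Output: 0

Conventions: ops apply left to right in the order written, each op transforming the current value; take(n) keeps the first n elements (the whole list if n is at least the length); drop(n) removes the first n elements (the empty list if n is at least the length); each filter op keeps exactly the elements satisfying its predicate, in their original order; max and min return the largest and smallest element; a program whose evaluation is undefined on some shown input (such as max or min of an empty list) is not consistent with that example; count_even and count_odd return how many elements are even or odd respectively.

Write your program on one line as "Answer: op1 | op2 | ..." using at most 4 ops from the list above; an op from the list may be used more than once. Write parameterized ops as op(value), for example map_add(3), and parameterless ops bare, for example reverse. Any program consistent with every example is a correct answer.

filter_odd | take(2) | len

Check, running the answer program on each example:
  [-10, -12, 6] -> [] -> [] -> 0
  [33, 39, 28, -44, -16, -11] -> [33, 39, -11] -> [33, 39] -> 2
  [44, 10, 6, 14, -4] -> [] -> [] -> 0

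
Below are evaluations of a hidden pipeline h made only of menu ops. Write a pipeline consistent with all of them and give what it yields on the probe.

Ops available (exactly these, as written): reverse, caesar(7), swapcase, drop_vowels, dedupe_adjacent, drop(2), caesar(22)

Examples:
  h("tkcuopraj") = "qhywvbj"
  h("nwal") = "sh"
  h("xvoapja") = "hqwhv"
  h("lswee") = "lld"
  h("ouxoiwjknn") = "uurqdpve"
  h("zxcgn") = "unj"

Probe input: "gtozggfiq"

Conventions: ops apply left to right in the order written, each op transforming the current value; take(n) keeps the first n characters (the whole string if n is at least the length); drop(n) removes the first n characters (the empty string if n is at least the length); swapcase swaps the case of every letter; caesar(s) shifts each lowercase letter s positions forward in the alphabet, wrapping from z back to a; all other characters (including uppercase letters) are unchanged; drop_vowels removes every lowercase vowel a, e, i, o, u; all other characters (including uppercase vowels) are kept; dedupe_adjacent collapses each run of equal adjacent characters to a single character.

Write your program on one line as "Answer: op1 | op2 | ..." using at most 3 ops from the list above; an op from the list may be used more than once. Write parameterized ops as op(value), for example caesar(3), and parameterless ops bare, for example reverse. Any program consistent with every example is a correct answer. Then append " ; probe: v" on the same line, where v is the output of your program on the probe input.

drop(2) | caesar(7) | reverse ; probe: "xpmnngv"

Check, running the answer program on each example:
  "tkcuopraj" -> "cuopraj" -> "jbvwyhq" -> "qhywvbj"
  "nwal" -> "al" -> "hs" -> "sh"
  "xvoapja" -> "oapja" -> "vhwqh" -> "hqwhv"
  "lswee" -> "wee" -> "dll" -> "lld"
  "ouxoiwjknn" -> "xoiwjknn" -> "evpdqruu" -> "uurqdpve"
  "zxcgn" -> "cgn" -> "jnu" -> "unj"
  probe: "gtozggfiq" -> "ozggfiq" -> "vgnnmpx" -> "xpmnngv"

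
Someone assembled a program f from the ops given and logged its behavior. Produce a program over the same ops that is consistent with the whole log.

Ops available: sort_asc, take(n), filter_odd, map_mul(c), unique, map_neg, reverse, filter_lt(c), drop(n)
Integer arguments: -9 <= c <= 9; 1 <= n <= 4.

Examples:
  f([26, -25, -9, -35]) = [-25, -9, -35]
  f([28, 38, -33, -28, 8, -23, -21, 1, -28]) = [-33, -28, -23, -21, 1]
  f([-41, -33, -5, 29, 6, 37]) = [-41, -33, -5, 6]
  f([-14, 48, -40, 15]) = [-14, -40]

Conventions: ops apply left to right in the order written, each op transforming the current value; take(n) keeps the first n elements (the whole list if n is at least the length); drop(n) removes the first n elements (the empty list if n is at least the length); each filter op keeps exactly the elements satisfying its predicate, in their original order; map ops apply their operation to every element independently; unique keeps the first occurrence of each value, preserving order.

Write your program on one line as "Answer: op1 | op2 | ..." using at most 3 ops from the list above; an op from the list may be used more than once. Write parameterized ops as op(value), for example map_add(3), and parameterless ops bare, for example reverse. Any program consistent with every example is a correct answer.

unique | filter_lt(7)

Check, running the answer program on each example:
  [26, -25, -9, -35] -> [26, -25, -9, -35] -> [-25, -9, -35]
  [28, 38, -33, -28, 8, -23, -21, 1, -28] -> [28, 38, -33, -28, 8, -23, -21, 1] -> [-33, -28, -23, -21, 1]
  [-41, -33, -5, 29, 6, 37] -> [-41, -33, -5, 29, 6, 37] -> [-41, -33, -5, 6]
  [-14, 48, -40, 15] -> [-14, 48, -40, 15] -> [-14, -40]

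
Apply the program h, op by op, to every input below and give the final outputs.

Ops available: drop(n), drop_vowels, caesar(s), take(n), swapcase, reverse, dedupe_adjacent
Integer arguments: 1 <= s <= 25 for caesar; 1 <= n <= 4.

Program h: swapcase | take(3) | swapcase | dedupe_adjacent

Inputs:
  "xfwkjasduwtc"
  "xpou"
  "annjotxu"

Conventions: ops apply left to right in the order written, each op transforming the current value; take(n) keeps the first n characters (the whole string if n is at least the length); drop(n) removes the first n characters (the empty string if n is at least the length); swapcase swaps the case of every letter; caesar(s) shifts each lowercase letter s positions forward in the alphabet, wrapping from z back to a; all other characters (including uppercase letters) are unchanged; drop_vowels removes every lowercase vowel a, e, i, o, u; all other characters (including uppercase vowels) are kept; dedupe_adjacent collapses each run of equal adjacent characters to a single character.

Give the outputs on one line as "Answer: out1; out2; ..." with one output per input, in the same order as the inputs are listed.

Execution, op by op:
  "xfwkjasduwtc" -> "XFWKJASDUWTC" -> "XFW" -> "xfw" -> "xfw"
  "xpou" -> "XPOU" -> "XPO" -> "xpo" -> "xpo"
  "annjotxu" -> "ANNJOTXU" -> "ANN" -> "ann" -> "an"

"xfw"; "xpo"; "an"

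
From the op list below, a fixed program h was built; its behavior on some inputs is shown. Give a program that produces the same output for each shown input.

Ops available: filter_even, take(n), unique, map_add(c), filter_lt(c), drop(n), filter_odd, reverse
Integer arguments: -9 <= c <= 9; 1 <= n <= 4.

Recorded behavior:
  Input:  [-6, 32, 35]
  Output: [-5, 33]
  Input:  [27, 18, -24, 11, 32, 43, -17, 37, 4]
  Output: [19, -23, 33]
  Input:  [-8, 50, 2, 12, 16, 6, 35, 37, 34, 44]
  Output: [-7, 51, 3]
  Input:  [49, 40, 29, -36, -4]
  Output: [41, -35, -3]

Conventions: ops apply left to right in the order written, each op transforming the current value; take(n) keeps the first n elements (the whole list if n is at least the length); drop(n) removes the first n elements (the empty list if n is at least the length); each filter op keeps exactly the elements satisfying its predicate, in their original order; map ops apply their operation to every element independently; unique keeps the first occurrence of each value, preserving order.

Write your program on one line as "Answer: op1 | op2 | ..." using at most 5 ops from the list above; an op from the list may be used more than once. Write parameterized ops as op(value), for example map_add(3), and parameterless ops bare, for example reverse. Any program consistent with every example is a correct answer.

filter_even | map_add(1) | take(4) | take(3)

Check, running the answer program on each example:
  [-6, 32, 35] -> [-6, 32] -> [-5, 33] -> [-5, 33] -> [-5, 33]
  [27, 18, -24, 11, 32, 43, -17, 37, 4] -> [18, -24, 32, 4] -> [19, -23, 33, 5] -> [19, -23, 33, 5] -> [19, -23, 33]
  [-8, 50, 2, 12, 16, 6, 35, 37, 34, 44] -> [-8, 50, 2, 12, 16, 6, 34, 44] -> [-7, 51, 3, 13, 17, 7, 35, 45] -> [-7, 51, 3, 13] -> [-7, 51, 3]
  [49, 40, 29, -36, -4] -> [40, -36, -4] -> [41, -35, -3] -> [41, -35, -3] -> [41, -35, -3]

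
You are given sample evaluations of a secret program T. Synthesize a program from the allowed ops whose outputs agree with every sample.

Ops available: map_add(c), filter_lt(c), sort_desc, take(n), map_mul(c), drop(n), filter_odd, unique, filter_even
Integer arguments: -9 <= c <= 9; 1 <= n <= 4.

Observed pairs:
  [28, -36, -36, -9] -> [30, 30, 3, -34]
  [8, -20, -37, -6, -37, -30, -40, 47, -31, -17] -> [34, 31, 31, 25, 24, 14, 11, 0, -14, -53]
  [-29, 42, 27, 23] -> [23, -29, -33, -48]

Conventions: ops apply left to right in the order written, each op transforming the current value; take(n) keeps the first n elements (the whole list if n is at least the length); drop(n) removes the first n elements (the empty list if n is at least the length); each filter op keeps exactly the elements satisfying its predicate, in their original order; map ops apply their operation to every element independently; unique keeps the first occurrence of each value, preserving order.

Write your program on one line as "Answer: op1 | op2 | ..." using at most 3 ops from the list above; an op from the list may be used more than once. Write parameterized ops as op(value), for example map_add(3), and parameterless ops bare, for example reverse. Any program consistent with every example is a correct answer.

map_mul(-1) | map_add(-6) | sort_desc

Check, running the answer program on each example:
  [28, -36, -36, -9] -> [-28, 36, 36, 9] -> [-34, 30, 30, 3] -> [30, 30, 3, -34]
  [8, -20, -37, -6, -37, -30, -40, 47, -31, -17] -> [-8, 20, 37, 6, 37, 30, 40, -47, 31, 17] -> [-14, 14, 31, 0, 31, 24, 34, -53, 25, 11] -> [34, 31, 31, 25, 24, 14, 11, 0, -14, -53]
  [-29, 42, 27, 23] -> [29, -42, -27, -23] -> [23, -48, -33, -29] -> [23, -29, -33, -48]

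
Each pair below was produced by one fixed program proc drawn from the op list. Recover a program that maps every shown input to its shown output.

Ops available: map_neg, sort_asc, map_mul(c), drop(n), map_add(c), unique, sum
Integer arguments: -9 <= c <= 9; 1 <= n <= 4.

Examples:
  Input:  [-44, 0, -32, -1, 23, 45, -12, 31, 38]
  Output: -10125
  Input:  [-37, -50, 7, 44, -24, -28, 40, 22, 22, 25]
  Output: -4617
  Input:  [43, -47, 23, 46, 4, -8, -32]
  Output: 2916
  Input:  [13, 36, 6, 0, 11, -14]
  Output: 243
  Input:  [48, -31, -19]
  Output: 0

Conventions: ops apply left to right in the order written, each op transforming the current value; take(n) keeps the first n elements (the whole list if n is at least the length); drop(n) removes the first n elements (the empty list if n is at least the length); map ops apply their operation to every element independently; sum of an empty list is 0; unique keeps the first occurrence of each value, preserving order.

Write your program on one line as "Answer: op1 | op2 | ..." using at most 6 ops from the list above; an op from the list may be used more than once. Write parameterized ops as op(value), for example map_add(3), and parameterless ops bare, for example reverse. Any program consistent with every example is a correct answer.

map_neg | drop(4) | map_mul(9) | map_mul(9) | sort_asc | sum

Check, running the answer program on each example:
  [-44, 0, -32, -1, 23, 45, -12, 31, 38] -> [44, 0, 32, 1, -23, -45, 12, -31, -38] -> [-23, -45, 12, -31, -38] -> [-207, -405, 108, -279, -342] -> [-1863, -3645, 972, -2511, -3078] -> [-3645, -3078, -2511, -1863, 972] -> -10125
  [-37, -50, 7, 44, -24, -28, 40, 22, 22, 25] -> [37, 50, -7, -44, 24, 28, -40, -22, -22, -25] -> [24, 28, -40, -22, -22, -25] -> [216, 252, -360, -198, -198, -225] -> [1944, 2268, -3240, -1782, -1782, -2025] -> [-3240, -2025, -1782, -1782, 1944, 2268] -> -4617
  [43, -47, 23, 46, 4, -8, -32] -> [-43, 47, -23, -46, -4, 8, 32] -> [-4, 8, 32] -> [-36, 72, 288] -> [-324, 648, 2592] -> [-324, 648, 2592] -> 2916
  [13, 36, 6, 0, 11, -14] -> [-13, -36, -6, 0, -11, 14] -> [-11, 14] -> [-99, 126] -> [-891, 1134] -> [-891, 1134] -> 243
  [48, -31, -19] -> [-48, 31, 19] -> [] -> [] -> [] -> [] -> 0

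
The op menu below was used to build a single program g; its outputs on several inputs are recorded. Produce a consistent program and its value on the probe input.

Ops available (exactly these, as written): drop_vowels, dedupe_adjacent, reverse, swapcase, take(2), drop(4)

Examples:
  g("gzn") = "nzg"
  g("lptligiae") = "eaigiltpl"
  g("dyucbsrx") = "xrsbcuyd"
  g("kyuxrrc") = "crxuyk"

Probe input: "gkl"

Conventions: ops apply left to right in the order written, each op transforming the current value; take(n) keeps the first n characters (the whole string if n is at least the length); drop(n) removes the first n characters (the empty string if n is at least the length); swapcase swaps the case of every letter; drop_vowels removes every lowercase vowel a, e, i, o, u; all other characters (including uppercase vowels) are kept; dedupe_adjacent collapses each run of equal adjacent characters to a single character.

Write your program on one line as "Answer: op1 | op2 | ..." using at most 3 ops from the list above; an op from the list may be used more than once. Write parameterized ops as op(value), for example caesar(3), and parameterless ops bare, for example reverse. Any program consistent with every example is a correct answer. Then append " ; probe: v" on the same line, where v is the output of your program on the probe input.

reverse | dedupe_adjacent ; probe: "lkg"

Check, running the answer program on each example:
  "gzn" -> "nzg" -> "nzg"
  "lptligiae" -> "eaigiltpl" -> "eaigiltpl"
  "dyucbsrx" -> "xrsbcuyd" -> "xrsbcuyd"
  "kyuxrrc" -> "crrxuyk" -> "crxuyk"
  probe: "gkl" -> "lkg" -> "lkg"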